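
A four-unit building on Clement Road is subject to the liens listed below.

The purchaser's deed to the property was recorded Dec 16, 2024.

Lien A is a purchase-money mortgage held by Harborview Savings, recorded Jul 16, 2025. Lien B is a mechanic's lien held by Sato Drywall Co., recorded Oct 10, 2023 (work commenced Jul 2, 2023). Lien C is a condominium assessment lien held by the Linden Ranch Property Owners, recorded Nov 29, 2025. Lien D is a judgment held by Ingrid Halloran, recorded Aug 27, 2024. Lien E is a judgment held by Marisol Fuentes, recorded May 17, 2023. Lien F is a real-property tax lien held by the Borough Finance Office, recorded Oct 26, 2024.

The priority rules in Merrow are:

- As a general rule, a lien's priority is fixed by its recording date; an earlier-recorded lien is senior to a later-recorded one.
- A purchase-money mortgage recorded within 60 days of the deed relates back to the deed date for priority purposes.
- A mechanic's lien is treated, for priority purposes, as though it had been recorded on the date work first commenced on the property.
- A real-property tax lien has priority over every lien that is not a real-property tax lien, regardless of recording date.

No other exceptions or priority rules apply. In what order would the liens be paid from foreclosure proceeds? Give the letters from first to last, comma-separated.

Adjusting effective dates: A was recorded 212 days after the deed, outside the 60-day window, so it keeps its recording date; B relates back to Jul 2, 2023 (work commenced).
F is a real-property tax lien and takes priority over every other lien.
Remaining liens by effective date: E (May 17, 2023), B (Jul 2, 2023), D (Aug 27, 2024), A (Jul 16, 2025), C (Nov 29, 2025).

F, E, B, D, A, C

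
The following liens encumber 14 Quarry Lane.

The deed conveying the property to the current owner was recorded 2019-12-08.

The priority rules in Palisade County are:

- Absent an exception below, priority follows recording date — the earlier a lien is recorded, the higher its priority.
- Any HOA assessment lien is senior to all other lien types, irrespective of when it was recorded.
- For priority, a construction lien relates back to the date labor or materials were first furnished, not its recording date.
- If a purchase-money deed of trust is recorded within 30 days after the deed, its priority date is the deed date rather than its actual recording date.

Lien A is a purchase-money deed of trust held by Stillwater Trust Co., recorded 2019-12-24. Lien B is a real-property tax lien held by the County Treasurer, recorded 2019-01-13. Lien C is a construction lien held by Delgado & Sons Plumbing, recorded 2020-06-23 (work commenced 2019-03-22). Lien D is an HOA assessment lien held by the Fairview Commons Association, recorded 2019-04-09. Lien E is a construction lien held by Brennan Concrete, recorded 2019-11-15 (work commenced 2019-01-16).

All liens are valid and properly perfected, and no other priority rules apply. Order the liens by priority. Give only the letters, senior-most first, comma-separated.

D, B, E, C, A

Effective dates: A was recorded within the 30-day window, so its effective date is the deed date 2019-12-08; C's effective date is 2019-03-22, when work began; E relates back to 2019-01-16 (work commenced).
D is an HOA assessment lien, so it outranks all other liens regardless of date.
Remaining liens by effective date: B (2019-01-13), E (2019-01-16), C (2019-03-22), A (2019-12-08).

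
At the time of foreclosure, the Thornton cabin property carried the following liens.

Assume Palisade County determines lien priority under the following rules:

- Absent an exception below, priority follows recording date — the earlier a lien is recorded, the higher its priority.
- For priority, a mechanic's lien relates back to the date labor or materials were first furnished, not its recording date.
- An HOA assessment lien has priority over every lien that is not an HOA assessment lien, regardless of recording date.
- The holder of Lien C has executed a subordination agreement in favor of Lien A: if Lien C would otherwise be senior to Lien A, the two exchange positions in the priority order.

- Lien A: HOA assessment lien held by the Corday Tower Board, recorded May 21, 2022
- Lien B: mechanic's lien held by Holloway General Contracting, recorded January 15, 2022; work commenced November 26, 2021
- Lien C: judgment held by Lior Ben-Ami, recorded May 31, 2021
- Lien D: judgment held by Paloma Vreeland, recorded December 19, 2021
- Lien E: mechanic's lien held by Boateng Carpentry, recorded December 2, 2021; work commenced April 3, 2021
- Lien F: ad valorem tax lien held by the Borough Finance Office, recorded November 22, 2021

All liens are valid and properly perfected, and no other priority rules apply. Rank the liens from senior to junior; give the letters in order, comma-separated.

A, E, C, F, B, D

Effective dates: B relates back to November 26, 2021 (work commenced); E relates back to April 3, 2021 (work commenced).
A is an HOA assessment lien, so it outranks all other liens regardless of date.
The other liens, earliest effective date first: E (April 3, 2021), C (May 31, 2021), F (November 22, 2021), B (November 26, 2021), D (December 19, 2021).
Since C is not senior to A, the subordination leaves the order unchanged.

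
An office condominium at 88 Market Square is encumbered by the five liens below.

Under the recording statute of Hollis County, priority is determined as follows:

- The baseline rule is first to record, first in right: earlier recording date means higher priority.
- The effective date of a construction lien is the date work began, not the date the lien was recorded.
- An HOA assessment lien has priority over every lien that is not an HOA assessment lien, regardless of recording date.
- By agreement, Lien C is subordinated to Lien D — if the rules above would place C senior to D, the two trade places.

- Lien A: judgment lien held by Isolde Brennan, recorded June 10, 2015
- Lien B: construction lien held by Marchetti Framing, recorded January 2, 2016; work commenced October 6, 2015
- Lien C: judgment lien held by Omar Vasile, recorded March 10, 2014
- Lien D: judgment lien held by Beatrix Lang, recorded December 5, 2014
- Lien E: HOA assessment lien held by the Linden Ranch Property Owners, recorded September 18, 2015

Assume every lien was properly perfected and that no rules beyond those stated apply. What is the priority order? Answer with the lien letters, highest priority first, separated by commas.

Adjusting effective dates: B's effective date is October 6, 2015, when work began.
E, as an HOA assessment lien, has superpriority and ranks first.
Ordering the rest by effective date: C (March 10, 2014), D (December 5, 2014), A (June 10, 2015), B (October 6, 2015).
The subordination applies — C was senior to D — so C and D swap.

E, D, C, A, B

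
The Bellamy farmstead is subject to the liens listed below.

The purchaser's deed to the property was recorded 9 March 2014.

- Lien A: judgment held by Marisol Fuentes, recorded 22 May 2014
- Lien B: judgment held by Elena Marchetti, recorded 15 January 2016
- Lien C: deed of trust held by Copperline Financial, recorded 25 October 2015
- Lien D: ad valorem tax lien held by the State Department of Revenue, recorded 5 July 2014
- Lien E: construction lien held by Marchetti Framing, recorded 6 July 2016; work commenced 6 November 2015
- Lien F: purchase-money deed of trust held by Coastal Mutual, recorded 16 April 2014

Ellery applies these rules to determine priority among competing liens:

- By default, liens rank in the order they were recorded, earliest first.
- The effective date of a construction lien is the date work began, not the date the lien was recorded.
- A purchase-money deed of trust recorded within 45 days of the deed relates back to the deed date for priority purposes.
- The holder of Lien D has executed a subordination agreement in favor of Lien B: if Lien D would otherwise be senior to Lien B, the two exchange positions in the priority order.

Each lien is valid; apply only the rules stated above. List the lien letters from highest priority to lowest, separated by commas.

F, A, B, C, E, D

Adjusting effective dates: E relates back to 6 November 2015 (work commenced); F was recorded within the 45-day window, so its effective date is the deed date 9 March 2014.
By effective date: F (9 March 2014), A (22 May 2014), D (5 July 2014), C (25 October 2015), E (6 November 2015), B (15 January 2016).
The subordination applies — D was senior to B — so D and B swap.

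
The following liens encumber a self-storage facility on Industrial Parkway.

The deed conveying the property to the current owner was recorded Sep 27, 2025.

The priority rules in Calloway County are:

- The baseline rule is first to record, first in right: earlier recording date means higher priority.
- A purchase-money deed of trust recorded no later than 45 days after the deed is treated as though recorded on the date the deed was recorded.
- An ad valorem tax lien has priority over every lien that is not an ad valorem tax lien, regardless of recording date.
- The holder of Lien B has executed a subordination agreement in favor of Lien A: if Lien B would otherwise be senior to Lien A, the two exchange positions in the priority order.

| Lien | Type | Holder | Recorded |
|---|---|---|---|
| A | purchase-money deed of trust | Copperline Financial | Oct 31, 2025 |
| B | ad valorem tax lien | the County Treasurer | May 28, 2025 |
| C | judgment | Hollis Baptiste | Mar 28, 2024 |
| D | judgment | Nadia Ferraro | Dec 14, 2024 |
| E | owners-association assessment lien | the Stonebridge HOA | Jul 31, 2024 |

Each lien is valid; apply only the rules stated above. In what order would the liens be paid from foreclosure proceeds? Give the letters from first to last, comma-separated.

A, C, E, D, B

First, effective dates: A's effective date is the deed date, Sep 27, 2025.
As an ad valorem tax lien, B is senior to every other lien.
Ordering the rest by effective date: C (Mar 28, 2024), E (Jul 31, 2024), D (Dec 14, 2024), A (Sep 27, 2025).
Because B would otherwise rank above A, the subordination swaps them.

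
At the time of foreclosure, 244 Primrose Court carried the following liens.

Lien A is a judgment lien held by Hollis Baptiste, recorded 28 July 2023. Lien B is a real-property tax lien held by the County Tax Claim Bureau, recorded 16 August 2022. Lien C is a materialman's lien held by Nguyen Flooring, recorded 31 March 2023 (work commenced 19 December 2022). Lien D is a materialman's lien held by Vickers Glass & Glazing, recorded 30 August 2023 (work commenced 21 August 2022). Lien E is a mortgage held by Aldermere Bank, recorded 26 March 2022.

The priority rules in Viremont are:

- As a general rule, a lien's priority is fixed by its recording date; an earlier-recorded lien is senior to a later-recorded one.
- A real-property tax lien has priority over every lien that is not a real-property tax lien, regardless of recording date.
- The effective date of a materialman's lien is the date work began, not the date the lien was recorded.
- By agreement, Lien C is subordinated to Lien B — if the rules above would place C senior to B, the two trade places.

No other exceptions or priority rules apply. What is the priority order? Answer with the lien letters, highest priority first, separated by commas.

Effective dates: C relates back to 19 December 2022 (work commenced); D is treated as recorded 21 August 2022, the work-commencement date.
As a real-property tax lien, B is senior to every other lien.
Among the remaining liens, by effective date: E (26 March 2022), D (21 August 2022), C (19 December 2022), A (28 July 2023).
C is already junior to B, so the subordination agreement changes nothing.

B, E, D, C, A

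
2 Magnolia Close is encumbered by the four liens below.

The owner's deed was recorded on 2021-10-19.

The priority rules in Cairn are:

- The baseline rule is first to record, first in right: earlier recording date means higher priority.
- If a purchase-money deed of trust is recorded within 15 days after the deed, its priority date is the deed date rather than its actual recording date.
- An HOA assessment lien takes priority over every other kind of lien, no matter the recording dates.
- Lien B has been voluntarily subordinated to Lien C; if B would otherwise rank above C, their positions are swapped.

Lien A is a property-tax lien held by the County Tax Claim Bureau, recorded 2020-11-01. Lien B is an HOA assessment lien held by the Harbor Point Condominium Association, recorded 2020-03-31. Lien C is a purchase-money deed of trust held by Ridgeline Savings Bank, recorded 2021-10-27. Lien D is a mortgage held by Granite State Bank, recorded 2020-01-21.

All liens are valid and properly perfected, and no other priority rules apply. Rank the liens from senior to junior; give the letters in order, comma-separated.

Effective dates after the stated exceptions: C's effective date is the deed date, 2021-10-19.
B, as an HOA assessment lien, has superpriority and ranks first.
Among the remaining liens, by effective date: D (2020-01-21), A (2020-11-01), C (2021-10-19).
Because B would otherwise rank above C, the subordination swaps them.

C, D, A, B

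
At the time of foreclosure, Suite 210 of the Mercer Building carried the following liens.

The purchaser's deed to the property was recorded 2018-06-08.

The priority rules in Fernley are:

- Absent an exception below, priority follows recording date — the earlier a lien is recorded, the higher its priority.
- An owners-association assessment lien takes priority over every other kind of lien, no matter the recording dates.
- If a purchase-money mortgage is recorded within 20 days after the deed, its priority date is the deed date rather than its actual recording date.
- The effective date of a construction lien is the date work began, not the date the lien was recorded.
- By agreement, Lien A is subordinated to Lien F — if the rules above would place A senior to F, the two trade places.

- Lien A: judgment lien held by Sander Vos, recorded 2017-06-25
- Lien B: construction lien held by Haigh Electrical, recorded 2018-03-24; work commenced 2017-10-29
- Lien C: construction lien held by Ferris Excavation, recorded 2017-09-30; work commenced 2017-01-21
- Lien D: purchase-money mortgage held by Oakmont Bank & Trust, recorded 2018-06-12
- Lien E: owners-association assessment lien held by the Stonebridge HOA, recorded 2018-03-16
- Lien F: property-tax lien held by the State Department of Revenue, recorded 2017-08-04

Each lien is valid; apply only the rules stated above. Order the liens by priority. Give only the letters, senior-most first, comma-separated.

E, C, F, A, B, D

Effective dates: B is treated as recorded 2017-10-29, the work-commencement date; C's effective date is 2017-01-21, when work began; D's effective date is the deed date, 2018-06-08.
E, as an owners-association assessment lien, has superpriority and ranks first.
Remaining liens by effective date: C (2017-01-21), A (2017-06-25), F (2017-08-04), B (2017-10-29), D (2018-06-08).
Because A would otherwise rank above F, the subordination swaps them.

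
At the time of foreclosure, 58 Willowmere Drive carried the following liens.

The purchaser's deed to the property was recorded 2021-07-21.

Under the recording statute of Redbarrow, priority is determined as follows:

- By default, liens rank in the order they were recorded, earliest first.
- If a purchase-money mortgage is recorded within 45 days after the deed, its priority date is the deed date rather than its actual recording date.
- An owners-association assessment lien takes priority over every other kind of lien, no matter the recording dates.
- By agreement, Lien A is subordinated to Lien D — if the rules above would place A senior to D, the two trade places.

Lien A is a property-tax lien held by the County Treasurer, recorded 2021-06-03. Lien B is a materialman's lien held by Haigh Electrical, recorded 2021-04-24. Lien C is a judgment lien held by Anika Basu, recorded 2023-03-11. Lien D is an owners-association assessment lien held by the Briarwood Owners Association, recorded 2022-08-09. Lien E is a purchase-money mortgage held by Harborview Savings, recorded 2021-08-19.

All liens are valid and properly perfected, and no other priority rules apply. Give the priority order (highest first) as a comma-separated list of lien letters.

D, B, A, E, C

First, effective dates: E relates back to the deed date 2021-07-21.
D is an owners-association assessment lien, so it outranks all other liens regardless of date.
Remaining liens by effective date: B (2021-04-24), A (2021-06-03), E (2021-07-21), C (2023-03-11).
A is already junior to D, so the subordination agreement changes nothing.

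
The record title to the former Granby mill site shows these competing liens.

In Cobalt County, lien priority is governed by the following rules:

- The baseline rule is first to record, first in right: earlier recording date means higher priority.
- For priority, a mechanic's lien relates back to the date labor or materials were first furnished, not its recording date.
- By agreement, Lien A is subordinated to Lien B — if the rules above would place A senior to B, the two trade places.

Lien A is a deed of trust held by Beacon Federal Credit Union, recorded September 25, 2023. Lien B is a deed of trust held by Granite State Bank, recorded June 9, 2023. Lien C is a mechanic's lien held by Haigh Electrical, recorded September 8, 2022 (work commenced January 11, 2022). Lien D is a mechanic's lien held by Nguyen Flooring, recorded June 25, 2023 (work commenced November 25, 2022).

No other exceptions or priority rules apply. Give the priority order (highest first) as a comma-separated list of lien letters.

First, effective dates: C's effective date is January 11, 2022, when work began; D's effective date is November 25, 2022, when work began.
By effective date: C (January 11, 2022), D (November 25, 2022), B (June 9, 2023), A (September 25, 2023).
A is already junior to B, so the subordination agreement changes nothing.

C, D, B, A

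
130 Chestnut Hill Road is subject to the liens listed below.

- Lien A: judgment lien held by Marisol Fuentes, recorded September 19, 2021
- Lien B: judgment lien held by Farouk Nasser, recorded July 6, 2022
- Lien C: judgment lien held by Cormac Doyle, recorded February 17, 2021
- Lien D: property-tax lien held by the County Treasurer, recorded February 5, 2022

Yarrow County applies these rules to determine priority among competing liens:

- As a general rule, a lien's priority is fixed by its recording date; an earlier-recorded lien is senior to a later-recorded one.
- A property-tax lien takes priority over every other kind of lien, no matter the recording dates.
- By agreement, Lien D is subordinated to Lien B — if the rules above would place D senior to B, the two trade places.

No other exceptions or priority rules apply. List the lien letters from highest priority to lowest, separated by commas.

D is a property-tax lien and takes priority over every other lien.
Ordering the rest by effective date: C (February 17, 2021), A (September 19, 2021), B (July 6, 2022).
Because D would otherwise rank above B, the subordination swaps them.

B, C, A, D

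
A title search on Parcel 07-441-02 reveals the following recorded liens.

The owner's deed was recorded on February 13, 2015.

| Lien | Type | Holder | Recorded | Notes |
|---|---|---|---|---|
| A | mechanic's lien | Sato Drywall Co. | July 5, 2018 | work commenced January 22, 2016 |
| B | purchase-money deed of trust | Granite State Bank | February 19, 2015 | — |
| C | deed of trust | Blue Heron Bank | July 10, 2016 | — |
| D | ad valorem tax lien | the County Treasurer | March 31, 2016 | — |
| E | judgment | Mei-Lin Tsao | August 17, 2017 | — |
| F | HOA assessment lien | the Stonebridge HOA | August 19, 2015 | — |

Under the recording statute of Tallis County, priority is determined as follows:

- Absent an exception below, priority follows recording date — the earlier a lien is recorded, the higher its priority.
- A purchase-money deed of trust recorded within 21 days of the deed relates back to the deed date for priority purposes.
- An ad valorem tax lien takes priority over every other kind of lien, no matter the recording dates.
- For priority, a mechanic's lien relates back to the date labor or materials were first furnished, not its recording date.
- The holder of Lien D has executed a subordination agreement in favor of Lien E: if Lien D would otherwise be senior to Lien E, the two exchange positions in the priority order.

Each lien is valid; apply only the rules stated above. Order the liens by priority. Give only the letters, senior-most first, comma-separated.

Effective dates after the stated exceptions: A is treated as recorded January 22, 2016, the work-commencement date; B was recorded within the 21-day window, so its effective date is the deed date February 13, 2015.
As an ad valorem tax lien, D is senior to every other lien.
Ordering the rest by effective date: B (February 13, 2015), F (August 19, 2015), A (January 22, 2016), C (July 10, 2016), E (August 17, 2017).
D would otherwise be senior to E, so under the subordination agreement D and E exchange positions.

E, B, F, A, C, D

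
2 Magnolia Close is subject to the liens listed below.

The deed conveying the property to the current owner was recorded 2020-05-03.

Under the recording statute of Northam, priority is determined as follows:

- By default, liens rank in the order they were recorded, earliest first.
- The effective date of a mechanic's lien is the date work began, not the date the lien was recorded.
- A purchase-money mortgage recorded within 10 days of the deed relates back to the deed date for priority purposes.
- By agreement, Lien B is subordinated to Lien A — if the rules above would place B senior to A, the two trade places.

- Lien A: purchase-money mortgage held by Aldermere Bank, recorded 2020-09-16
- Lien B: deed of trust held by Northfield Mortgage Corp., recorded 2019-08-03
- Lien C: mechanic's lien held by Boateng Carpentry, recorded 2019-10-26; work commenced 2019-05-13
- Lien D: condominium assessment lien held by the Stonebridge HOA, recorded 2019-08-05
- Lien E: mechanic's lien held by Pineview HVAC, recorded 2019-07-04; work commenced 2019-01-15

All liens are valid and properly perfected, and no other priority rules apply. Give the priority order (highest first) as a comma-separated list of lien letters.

E, C, A, D, B

Effective dates after the stated exceptions: A was recorded 136 days after the deed, outside the 10-day window, so it keeps its recording date; C is treated as recorded 2019-05-13, the work-commencement date; E's effective date is 2019-01-15, when work began.
Ordering by effective date: E (2019-01-15), C (2019-05-13), B (2019-08-03), D (2019-08-05), A (2020-09-16).
B would otherwise be senior to A, so under the subordination agreement B and A exchange positions.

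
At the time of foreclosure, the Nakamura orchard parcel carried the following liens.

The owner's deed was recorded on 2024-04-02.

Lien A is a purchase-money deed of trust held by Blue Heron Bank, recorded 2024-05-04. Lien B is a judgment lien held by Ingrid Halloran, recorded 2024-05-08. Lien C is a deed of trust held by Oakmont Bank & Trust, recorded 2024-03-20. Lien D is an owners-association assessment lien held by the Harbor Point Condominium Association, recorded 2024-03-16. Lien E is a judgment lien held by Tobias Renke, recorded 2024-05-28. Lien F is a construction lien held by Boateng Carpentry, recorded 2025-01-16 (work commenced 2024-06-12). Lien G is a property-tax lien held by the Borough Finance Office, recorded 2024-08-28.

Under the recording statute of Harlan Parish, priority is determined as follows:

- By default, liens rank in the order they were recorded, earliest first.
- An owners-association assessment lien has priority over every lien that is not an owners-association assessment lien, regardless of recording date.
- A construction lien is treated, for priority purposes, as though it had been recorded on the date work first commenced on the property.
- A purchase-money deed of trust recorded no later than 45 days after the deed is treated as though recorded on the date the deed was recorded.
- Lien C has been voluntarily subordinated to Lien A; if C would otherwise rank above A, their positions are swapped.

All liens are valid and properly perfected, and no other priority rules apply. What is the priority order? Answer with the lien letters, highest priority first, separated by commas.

D, A, C, B, E, F, G

Adjusting effective dates: A relates back to the deed date 2024-04-02; F relates back to 2024-06-12 (work commenced).
D is an owners-association assessment lien, so it outranks all other liens regardless of date.
Ordering the rest by effective date: C (2024-03-20), A (2024-04-02), B (2024-05-08), E (2024-05-28), F (2024-06-12), G (2024-08-28).
C is senior to A before the subordination, so the two trade places.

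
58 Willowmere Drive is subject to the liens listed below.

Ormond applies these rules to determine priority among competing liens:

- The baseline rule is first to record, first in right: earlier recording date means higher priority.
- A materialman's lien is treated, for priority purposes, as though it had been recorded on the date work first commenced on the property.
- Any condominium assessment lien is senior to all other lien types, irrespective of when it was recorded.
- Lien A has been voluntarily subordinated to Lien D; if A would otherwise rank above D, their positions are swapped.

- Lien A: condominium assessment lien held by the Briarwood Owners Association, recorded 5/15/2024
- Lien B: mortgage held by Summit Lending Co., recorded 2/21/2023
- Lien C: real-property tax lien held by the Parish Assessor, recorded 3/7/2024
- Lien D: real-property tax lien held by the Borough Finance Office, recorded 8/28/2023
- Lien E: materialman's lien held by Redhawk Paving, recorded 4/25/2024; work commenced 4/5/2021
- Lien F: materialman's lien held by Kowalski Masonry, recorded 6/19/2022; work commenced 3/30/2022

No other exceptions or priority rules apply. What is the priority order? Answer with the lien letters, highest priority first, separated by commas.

First, effective dates: E relates back to 4/5/2021 (work commenced); F is treated as recorded 3/30/2022, the work-commencement date.
As a condominium assessment lien, A is senior to every other lien.
Among the remaining liens, by effective date: E (4/5/2021), F (3/30/2022), B (2/21/2023), D (8/28/2023), C (3/7/2024).
A would otherwise be senior to D, so under the subordination agreement A and D exchange positions.

D, E, F, B, A, C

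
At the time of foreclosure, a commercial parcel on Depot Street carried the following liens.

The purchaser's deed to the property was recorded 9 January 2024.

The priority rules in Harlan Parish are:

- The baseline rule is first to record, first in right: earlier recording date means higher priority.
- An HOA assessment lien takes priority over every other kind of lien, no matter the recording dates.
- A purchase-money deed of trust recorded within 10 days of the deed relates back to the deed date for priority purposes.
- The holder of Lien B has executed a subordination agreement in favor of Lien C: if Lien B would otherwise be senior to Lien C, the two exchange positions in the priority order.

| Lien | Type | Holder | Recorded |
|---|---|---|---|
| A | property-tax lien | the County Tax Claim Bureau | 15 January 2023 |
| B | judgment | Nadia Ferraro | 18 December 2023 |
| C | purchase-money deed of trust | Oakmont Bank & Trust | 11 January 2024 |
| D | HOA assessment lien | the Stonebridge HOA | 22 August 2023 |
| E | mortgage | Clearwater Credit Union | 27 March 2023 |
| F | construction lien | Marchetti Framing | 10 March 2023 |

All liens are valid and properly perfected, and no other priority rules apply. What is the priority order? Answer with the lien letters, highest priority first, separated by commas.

First, effective dates: C was recorded within the 10-day window, so its effective date is the deed date 9 January 2024.
D is an HOA assessment lien, so it outranks all other liens regardless of date.
Ordering the rest by effective date: A (15 January 2023), F (10 March 2023), E (27 March 2023), B (18 December 2023), C (9 January 2024).
The subordination applies — B was senior to C — so B and C swap.

D, A, F, E, C, B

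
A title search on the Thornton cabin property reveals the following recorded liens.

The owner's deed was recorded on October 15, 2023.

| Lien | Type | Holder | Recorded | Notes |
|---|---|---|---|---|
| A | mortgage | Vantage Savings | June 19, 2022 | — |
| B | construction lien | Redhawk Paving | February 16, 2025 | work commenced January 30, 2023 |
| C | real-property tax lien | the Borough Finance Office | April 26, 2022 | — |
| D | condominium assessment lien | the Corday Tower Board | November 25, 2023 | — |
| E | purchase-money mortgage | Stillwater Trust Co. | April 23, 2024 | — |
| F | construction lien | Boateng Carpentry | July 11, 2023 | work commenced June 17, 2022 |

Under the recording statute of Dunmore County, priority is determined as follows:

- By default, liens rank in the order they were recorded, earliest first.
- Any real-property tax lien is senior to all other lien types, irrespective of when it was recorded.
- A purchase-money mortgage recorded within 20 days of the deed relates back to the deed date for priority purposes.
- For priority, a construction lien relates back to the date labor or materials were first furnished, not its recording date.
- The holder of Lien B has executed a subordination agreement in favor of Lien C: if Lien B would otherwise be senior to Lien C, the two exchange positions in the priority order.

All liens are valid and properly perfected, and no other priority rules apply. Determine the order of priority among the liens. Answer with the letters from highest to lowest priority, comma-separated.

C, F, A, B, D, E

Adjusting effective dates: B relates back to January 30, 2023 (work commenced); E was recorded 191 days after the deed — beyond 20 days — so no relation-back applies; F is treated as recorded June 17, 2022, the work-commencement date.
C is a real-property tax lien, so it outranks all other liens regardless of date.
Ordering the rest by effective date: F (June 17, 2022), A (June 19, 2022), B (January 30, 2023), D (November 25, 2023), E (April 23, 2024).
B already ranks below C; the subordination has no effect.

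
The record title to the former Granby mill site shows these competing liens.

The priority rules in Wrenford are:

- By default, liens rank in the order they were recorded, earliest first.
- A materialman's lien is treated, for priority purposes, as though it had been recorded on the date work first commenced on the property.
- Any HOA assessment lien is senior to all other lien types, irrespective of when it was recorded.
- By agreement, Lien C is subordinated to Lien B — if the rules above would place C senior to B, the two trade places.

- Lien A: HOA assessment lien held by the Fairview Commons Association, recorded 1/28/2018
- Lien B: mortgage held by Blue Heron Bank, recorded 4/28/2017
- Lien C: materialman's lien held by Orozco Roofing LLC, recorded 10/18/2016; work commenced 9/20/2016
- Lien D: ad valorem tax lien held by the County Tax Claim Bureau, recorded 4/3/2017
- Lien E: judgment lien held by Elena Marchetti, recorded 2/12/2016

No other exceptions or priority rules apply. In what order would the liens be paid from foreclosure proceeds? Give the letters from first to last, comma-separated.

A, E, B, D, C

Effective dates after the stated exceptions: C's effective date is 9/20/2016, when work began.
As an HOA assessment lien, A is senior to every other lien.
Among the remaining liens, by effective date: E (2/12/2016), C (9/20/2016), D (4/3/2017), B (4/28/2017).
The subordination applies — C was senior to B — so C and B swap.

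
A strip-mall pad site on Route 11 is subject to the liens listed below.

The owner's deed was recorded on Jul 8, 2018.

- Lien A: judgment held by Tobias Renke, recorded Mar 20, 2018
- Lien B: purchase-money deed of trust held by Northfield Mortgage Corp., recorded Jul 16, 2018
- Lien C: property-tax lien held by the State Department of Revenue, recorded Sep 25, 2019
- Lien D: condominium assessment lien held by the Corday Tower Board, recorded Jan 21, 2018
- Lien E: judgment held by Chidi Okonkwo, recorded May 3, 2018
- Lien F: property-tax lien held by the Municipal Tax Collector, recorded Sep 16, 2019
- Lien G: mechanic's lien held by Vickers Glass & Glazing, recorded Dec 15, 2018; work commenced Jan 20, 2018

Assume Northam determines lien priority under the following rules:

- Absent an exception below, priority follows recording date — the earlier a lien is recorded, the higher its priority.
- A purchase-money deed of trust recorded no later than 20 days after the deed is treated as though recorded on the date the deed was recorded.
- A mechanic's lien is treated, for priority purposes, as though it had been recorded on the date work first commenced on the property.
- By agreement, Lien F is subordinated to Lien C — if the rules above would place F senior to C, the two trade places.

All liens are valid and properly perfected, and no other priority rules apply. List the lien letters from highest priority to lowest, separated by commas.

G, D, A, E, B, C, F

First, effective dates: B was recorded within the 20-day window, so its effective date is the deed date Jul 8, 2018; G is treated as recorded Jan 20, 2018, the work-commencement date.
By effective date: G (Jan 20, 2018), D (Jan 21, 2018), A (Mar 20, 2018), E (May 3, 2018), B (Jul 8, 2018), F (Sep 16, 2019), C (Sep 25, 2019).
The subordination applies — F was senior to C — so F and C swap.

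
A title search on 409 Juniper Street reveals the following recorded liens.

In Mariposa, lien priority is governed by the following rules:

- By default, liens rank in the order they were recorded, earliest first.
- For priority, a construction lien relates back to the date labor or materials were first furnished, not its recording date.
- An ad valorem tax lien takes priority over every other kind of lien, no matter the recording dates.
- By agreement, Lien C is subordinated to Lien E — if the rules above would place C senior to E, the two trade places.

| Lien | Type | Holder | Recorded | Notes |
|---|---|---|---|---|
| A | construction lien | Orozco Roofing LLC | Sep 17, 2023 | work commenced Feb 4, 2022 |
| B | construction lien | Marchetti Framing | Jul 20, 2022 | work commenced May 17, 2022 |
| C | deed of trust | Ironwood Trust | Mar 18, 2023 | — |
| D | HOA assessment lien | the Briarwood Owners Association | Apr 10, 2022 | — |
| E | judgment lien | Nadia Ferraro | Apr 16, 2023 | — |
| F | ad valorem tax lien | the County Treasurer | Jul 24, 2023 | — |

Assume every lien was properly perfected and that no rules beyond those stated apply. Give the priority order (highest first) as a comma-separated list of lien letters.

F, A, D, B, E, C

First, effective dates: A is treated as recorded Feb 4, 2022, the work-commencement date; B's effective date is May 17, 2022, when work began.
F is an ad valorem tax lien, so it outranks all other liens regardless of date.
Ordering the rest by effective date: A (Feb 4, 2022), D (Apr 10, 2022), B (May 17, 2022), C (Mar 18, 2023), E (Apr 16, 2023).
The subordination applies — C was senior to E — so C and E swap.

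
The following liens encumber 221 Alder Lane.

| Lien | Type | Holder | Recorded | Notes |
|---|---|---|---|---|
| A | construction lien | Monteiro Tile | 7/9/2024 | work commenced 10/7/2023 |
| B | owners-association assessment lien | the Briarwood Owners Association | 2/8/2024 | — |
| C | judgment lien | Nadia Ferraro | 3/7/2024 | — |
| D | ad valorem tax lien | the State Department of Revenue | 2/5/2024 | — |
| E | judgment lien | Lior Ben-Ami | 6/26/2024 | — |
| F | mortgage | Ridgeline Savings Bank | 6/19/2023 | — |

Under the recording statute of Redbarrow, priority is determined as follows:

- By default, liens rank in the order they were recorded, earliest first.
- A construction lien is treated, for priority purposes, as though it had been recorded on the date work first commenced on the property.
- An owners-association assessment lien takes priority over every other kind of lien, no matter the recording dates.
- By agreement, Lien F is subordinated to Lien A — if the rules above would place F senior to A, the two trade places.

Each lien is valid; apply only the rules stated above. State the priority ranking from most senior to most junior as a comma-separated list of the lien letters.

B, A, F, D, C, E

Adjusting effective dates: A is treated as recorded 10/7/2023, the work-commencement date.
B, as an owners-association assessment lien, has superpriority and ranks first.
The other liens, earliest effective date first: F (6/19/2023), A (10/7/2023), D (2/5/2024), C (3/7/2024), E (6/26/2024).
Because F would otherwise rank above A, the subordination swaps them.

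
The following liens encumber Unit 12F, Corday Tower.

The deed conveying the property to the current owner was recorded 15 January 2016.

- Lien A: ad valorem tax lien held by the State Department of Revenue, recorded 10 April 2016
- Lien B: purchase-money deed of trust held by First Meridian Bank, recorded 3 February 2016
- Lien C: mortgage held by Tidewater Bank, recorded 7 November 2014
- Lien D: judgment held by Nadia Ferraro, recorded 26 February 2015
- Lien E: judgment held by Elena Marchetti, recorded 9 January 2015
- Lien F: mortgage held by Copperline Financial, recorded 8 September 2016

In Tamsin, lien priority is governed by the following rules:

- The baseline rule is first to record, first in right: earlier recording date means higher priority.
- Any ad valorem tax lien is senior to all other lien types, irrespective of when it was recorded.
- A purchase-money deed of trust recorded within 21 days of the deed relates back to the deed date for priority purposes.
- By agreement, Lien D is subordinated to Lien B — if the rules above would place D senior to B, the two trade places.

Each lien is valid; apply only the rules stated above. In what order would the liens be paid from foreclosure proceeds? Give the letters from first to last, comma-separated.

Adjusting effective dates: B's effective date is the deed date, 15 January 2016.
As an ad valorem tax lien, A is senior to every other lien.
Among the remaining liens, by effective date: C (7 November 2014), E (9 January 2015), D (26 February 2015), B (15 January 2016), F (8 September 2016).
D is senior to B before the subordination, so the two trade places.

A, C, E, B, D, F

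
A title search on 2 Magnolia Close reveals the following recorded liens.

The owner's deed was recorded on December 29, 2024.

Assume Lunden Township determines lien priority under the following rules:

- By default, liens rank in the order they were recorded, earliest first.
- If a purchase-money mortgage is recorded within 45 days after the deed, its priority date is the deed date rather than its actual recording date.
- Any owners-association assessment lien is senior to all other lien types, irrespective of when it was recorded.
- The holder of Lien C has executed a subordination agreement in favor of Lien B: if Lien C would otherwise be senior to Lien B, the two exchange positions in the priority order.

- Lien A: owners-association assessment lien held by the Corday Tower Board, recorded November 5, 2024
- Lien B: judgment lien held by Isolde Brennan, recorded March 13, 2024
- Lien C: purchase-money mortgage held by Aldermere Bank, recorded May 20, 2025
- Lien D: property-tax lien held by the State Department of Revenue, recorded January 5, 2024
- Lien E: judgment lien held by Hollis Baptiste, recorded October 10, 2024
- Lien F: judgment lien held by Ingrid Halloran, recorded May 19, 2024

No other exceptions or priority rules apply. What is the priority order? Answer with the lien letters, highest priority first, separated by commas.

A, D, B, F, E, C

Effective dates after the stated exceptions: C was recorded 142 days after the deed, outside the 45-day window, so it keeps its recording date.
As an owners-association assessment lien, A is senior to every other lien.
Ordering the rest by effective date: D (January 5, 2024), B (March 13, 2024), F (May 19, 2024), E (October 10, 2024), C (May 20, 2025).
Since C is not senior to B, the subordination leaves the order unchanged.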